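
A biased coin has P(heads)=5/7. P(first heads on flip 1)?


Geometric: P(X=1) = (1-p)^(k-1)×p = (2/7)^0×5/7 = 5/7

P(X=1) = 5/7 ≈ 71.43%


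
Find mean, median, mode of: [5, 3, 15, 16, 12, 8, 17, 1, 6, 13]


Sorted: [1, 3, 5, 6, 8, 12, 13, 15, 16, 17]
Mean = 96/10 = 48/5
Median = 10
Freq: {5: 1, 3: 1, 15: 1, 16: 1, 12: 1, 8: 1, 17: 1, 1: 1, 6: 1, 13: 1}
Mode: No mode

Mean=48/5, Median=10, Mode=No mode


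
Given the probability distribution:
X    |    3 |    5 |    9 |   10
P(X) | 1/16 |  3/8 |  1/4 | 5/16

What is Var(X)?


E[X] = 119/16
E[X²] = 983/16
Var(X) = E[X²] - (E[X])² = 983/16 - 14161/256 = 1567/256

Var(X) = 1567/256 ≈ 6.1211


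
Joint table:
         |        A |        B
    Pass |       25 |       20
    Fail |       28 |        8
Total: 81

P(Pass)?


P(Pass) = (25+20)/81 = 45/81 = 5/9

P(Pass) = 5/9 ≈ 55.56%


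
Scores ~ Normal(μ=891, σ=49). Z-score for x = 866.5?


z = (x - μ)/σ = (866.5 - 891)/49 = -0.5

z = -0.5


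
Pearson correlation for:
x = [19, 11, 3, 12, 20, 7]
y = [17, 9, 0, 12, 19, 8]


n=6, Σx=72, Σy=65, Σxy=1002, Σx²=1084, Σy²=939
r = (6×1002 - 72×65)/√((6×1084 - 72²)(6×939 - 65²))
= 1332/√(1320×1409) = 1332/√1859880 ≈ 1332/1363.7742 ≈ 0.9767

r ≈ 0.9767


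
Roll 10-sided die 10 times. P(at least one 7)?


P(no 7)^10 = (9/10)^10 = 3486784401/10000000000
P(≥1) = 1 - 3486784401/10000000000 = 6513215599/10000000000

P = 6513215599/10000000000 ≈ 65.13%


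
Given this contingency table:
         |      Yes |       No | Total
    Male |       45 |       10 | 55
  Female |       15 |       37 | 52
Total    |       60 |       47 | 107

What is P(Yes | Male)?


P(Yes | Male) = 45/(45+10) = 45/55 = 9/11

P(Yes|Male) = 9/11 ≈ 81.82%


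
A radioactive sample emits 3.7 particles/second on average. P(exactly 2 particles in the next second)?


Poisson(λ=3.7): P(X=2) = e^(-λ)×λ^k/k!
= e^(-3.7) × 3.7^2 / 2!
≈ 0.02472352647 × 13.69 / 2 ≈ 0.169233

P(X=2) ≈ 0.169233 ≈ 16.92%


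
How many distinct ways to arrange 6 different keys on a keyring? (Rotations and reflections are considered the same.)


Free circular arrangements: rotations and reflections both identified.
(n-1)!/2 = 5!/2 = 120/2 = 60

60


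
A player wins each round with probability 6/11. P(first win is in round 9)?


Geometric: P(X=9) = (1-p)^(k-1)×p = (5/11)^8×6/11 = 2343750/2357947691

P(X=9) = 2343750/2357947691 ≈ 0.10%


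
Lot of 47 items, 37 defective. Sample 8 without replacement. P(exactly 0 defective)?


Hypergeometric: C(37,0)×C(10,8)/C(47,8)
= 1×45/314457495 = 3/20963833

P(X=0) = 3/20963833 ≈ 0.00%


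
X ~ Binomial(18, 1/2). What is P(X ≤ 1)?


P(X ≤ 1) = Σ P(X=i) for i=0..1
P(X=0) = 1/262144
P(X=1) = 9/131072
Sum = 19/262144

P(X ≤ 1) = 19/262144 ≈ 0.01%


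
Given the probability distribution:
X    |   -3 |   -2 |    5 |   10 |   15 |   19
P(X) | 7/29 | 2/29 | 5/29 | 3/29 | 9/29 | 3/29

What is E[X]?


E[X] = Σ x·P(X=x)
= (-3)×(7/29) + (-2)×(2/29) + (5)×(5/29) + (10)×(3/29) + (15)×(9/29) + (19)×(3/29)
= 222/29

E[X] = 222/29


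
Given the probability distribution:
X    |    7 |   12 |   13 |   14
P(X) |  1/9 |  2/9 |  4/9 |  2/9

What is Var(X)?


E[X] = 37/3
E[X²] = 1405/9
Var(X) = E[X²] - (E[X])² = 1405/9 - 1369/9 = 4

Var(X) = 4 ≈ 4.0000


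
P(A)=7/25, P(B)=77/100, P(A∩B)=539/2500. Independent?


P(A)×P(B) = 539/2500
P(A∩B) = 539/2500
Equal ✓ → Independent

Yes, independent


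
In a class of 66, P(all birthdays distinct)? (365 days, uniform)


P(all different) = Π(365-i)/365 for i=0..65
= (365/365)×(364/365)×...×(300/365)
= 0.001904

P ≈ 0.0019 ≈ 0.19%


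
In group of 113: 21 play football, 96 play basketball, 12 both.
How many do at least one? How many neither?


|A∪B| = 21+96-12 = 105
Neither = 113-105 = 8

At least one: 105; Neither: 8


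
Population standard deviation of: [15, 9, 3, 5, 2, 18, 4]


Mean = 56/7 = 8
  (15-8)²=49
  (9-8)²=1
  (3-8)²=25
  (5-8)²=9
  (2-8)²=36
  (18-8)²=100
  (4-8)²=16
Σ(x-μ)² = 236
σ² = 236/7

σ = √(236/7) ≈ 5.8064


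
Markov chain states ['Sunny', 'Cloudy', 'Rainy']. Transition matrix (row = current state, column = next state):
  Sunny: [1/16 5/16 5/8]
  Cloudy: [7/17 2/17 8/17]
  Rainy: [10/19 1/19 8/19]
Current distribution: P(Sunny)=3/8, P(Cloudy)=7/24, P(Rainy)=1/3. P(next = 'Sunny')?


P(next=Sunny) = Σᵢ P(now=i)×P(i→Sunny)
= 3/8×1/16 + 7/24×7/17 + 1/3×10/19
= 3/128 + 49/408 + 10/57 = 39563/124032

P = 39563/124032 ≈ 0.3190


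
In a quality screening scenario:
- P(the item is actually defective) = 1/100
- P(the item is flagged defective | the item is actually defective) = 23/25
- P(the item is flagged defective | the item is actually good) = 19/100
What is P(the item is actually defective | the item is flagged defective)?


Using Bayes' theorem:
P(A|B) = P(B|A)·P(A) / P(B)

P(the item is flagged defective) = 23/25 × 1/100 + 19/100 × 99/100
= 23/2500 + 1881/10000 = 1973/10000

P(the item is actually defective|the item is flagged defective) = (23/2500) / (1973/10000) = 92/1973

P(the item is actually defective|the item is flagged defective) = 92/1973 ≈ 4.66%


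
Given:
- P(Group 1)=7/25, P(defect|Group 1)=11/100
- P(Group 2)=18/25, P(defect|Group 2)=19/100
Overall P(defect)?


P(B) = Σ P(B|Aᵢ)×P(Aᵢ)
  11/100×7/25 = 77/2500
  19/100×18/25 = 171/1250
Sum = 419/2500

P(defect) = 419/2500 ≈ 16.76%


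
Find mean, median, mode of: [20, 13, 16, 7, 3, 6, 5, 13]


Sorted: [3, 5, 6, 7, 13, 13, 16, 20]
Mean = 83/8
Median = 10
Freq: {20: 1, 13: 2, 16: 1, 7: 1, 3: 1, 6: 1, 5: 1}
Mode: [13]

Mean=83/8, Median=10, Mode=13


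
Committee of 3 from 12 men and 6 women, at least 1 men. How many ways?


Count by #men:
  1M,2W: C(12,1)×C(6,2)=180
  2M,1W: C(12,2)×C(6,1)=396
  3M,0W: C(12,3)×C(6,0)=220
Total = 796

796


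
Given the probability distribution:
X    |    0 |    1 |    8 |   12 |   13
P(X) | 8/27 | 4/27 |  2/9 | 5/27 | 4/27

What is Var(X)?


E[X] = 164/27
E[X²] = 1784/27
Var(X) = E[X²] - (E[X])² = 1784/27 - 26896/729 = 21272/729

Var(X) = 21272/729 ≈ 29.1797


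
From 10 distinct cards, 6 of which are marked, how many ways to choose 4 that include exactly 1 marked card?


Choose 1 of the 6 marked cards and 3 of the other 4 cards:
C(6,1)×C(4,3) = 6×4 = 24

24


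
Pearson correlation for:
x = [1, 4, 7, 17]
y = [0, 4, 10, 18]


n=4, Σx=29, Σy=32, Σxy=392, Σx²=355, Σy²=440
r = (4×392 - 29×32)/√((4×355 - 29²)(4×440 - 32²))
= 640/√(579×736) = 640/√426144 ≈ 640/652.7971 ≈ 0.9804

r ≈ 0.9804


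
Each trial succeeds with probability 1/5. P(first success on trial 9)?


Geometric: P(X=9) = (1-p)^(k-1)×p = (4/5)^8×1/5 = 65536/1953125

P(X=9) = 65536/1953125 ≈ 3.36%


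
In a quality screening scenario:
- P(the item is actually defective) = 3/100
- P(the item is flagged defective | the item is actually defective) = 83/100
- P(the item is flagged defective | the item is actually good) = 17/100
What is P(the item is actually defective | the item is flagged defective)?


Using Bayes' theorem:
P(A|B) = P(B|A)·P(A) / P(B)

P(the item is flagged defective) = 83/100 × 3/100 + 17/100 × 97/100
= 249/10000 + 1649/10000 = 949/5000

P(the item is actually defective|the item is flagged defective) = (249/10000) / (949/5000) = 249/1898

P(the item is actually defective|the item is flagged defective) = 249/1898 ≈ 13.12%


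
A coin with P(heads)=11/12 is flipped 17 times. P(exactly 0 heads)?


Binomial: P(X=0) = C(17,0)×p^0×(1-p)^17
= 1 × 1 × 1/2218611106740436992 = 1/2218611106740436992

P(X=0) = 1/2218611106740436992 ≈ 0.00%


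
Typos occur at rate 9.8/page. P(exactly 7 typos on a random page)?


Poisson(λ=9.8): P(X=7) = e^(-λ)×λ^k/k!
= e^(-9.8) × 9.8^7 / 7!
≈ 5.545159943e-05 × 8681255.33247 / 5040 ≈ 0.095514

P(X=7) ≈ 0.095514 ≈ 9.55%


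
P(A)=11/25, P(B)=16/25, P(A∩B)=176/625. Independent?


P(A)×P(B) = 176/625
P(A∩B) = 176/625
Equal ✓ → Independent

Yes, independent


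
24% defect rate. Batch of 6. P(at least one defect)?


P(all good) = (19/25)^6 = 47045881/244140625
P(≥1 defect) = 197094744/244140625

P = 197094744/244140625 ≈ 80.73%


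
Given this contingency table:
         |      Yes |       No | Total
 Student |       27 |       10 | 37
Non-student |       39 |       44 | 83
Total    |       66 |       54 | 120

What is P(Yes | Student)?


P(Yes | Student) = 27/(27+10) = 27/37

P(Yes|Student) = 27/37 ≈ 72.97%


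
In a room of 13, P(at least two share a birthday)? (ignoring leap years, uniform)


P(all different) = Π(365-i)/365 for i=0..12
= 0.805590
P(match) = 1 - 0.805590 = 0.194410

P ≈ 0.1944 ≈ 19.44%


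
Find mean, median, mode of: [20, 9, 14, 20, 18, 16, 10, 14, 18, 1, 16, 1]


Sorted: [1, 1, 9, 10, 14, 14, 16, 16, 18, 18, 20, 20]
Mean = 157/12
Median = 15
Freq: {20: 2, 9: 1, 14: 2, 18: 2, 16: 2, 10: 1, 1: 2}
Mode: [1, 14, 16, 18, 20]

Mean=157/12, Median=15, Mode=[1, 14, 16, 18, 20]


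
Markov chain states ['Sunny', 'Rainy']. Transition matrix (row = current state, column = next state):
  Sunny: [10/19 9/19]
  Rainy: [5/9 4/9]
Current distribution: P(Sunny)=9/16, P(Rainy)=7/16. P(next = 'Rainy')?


P(next=Rainy) = Σᵢ P(now=i)×P(i→Rainy)
= 9/16×9/19 + 7/16×4/9
= 81/304 + 7/36 = 1261/2736

P = 1261/2736 ≈ 0.4609


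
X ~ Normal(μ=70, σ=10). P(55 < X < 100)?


z₁=(55-70)/10=-1.5, z₂=(100-70)/10=3.0
P = Φ(3.0) - Φ(-1.5) = 0.998650 - 0.066807 = 0.931843 ≈ 0.9318

P(55 < X < 100) ≈ 0.9318


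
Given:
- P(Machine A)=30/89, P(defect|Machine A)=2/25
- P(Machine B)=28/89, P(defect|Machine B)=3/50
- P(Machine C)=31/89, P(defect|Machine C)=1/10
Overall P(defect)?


P(B) = Σ P(B|Aᵢ)×P(Aᵢ)
  2/25×30/89 = 12/445
  3/50×28/89 = 42/2225
  1/10×31/89 = 31/890
Sum = 359/4450

P(defect) = 359/4450 ≈ 8.07%


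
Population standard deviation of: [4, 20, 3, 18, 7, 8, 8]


Mean = 68/7
  (4-68/7)²=1600/49
  (20-68/7)²=5184/49
  (3-68/7)²=2209/49
  (18-68/7)²=3364/49
  (7-68/7)²=361/49
  (8-68/7)²=144/49
  (8-68/7)²=144/49
Σ(x-μ)² = 1858/7
σ² = (1858/7)/7 = 1858/49

σ = √(1858/49) ≈ 6.1578


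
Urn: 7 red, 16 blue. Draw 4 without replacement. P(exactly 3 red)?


Hypergeometric: C(7,3)×C(16,1)/C(23,4)
= 35×16/8855 = 16/253

P(X=3) = 16/253 ≈ 6.32%


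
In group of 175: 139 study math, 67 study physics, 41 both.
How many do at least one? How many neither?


|A∪B| = 139+67-41 = 165
Neither = 175-165 = 10

At least one: 165; Neither: 10


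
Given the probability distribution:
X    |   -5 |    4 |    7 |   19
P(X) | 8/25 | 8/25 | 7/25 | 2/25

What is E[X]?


E[X] = Σ x·P(X=x)
= (-5)×(8/25) + (4)×(8/25) + (7)×(7/25) + (19)×(2/25)
= 79/25

E[X] = 79/25


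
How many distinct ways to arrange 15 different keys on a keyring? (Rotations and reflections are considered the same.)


Free circular arrangements: rotations and reflections both identified.
(n-1)!/2 = 14!/2 = 87178291200/2 = 43589145600

43589145600


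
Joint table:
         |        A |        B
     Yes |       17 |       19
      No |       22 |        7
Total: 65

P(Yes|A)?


P(Yes|A) = 17/(17+22) = 17/39

P = 17/39 ≈ 43.59%


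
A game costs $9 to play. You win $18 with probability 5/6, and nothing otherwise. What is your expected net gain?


E[gain] = (18-9)×5/6 + (-9)×1/6
= 15/2 - 3/2 = 6

Expected net gain = $6 ≈ $6.00


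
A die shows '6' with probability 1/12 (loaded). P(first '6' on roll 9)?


Geometric: P(X=9) = (1-p)^(k-1)×p = (11/12)^8×1/12 = 214358881/5159780352

P(X=9) = 214358881/5159780352 ≈ 4.15%


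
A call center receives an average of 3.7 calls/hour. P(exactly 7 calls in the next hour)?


Poisson(λ=3.7): P(X=7) = e^(-λ)×λ^k/k!
= e^(-3.7) × 3.7^7 / 7!
≈ 0.02472352647 × 9493.1877133 / 5040 ≈ 0.046568

P(X=7) ≈ 0.046568 ≈ 4.66%


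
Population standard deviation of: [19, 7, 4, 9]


Mean = 39/4
  (19-39/4)²=1369/16
  (7-39/4)²=121/16
  (4-39/4)²=529/16
  (9-39/4)²=9/16
Σ(x-μ)² = 507/4
σ² = (507/4)/4 = 507/16

σ = √(507/16) ≈ 5.6292


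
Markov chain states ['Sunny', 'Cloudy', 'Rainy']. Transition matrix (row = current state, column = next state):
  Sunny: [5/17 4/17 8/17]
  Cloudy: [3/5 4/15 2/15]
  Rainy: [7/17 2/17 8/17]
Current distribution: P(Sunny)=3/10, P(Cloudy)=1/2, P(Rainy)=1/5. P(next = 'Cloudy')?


P(next=Cloudy) = Σᵢ P(now=i)×P(i→Cloudy)
= 3/10×4/17 + 1/2×4/15 + 1/5×2/17
= 6/85 + 2/15 + 2/85 = 58/255

P = 58/255 ≈ 0.2275


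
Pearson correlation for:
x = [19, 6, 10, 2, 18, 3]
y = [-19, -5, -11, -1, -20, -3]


n=6, Σx=58, Σy=-59, Σxy=-872, Σx²=834, Σy²=917
r = (6×(-872) - 58×(-59))/√((6×834 - 58²)(6×917 - (-59)²))
= -1810/√(1640×2021) = -1810/√3314440 ≈ -1810/1820.5604 ≈ -0.9942

r ≈ -0.9942


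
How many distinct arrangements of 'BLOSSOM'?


Letters: 7, freq: {'B': 1, 'L': 1, 'O': 2, 'S': 2, 'M': 1}
7!/(1!×1!×2!×2!×1!) = 5040/4 = 1260

1260


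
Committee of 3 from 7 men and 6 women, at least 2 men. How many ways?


Count by #men:
  2M,1W: C(7,2)×C(6,1)=126
  3M,0W: C(7,3)×C(6,0)=35
Total = 161

161


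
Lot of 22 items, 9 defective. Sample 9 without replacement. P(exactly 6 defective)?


Hypergeometric: C(9,6)×C(13,3)/C(22,9)
= 84×286/497420 = 78/1615

P(X=6) = 78/1615 ≈ 4.83%


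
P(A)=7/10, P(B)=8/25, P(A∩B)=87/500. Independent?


P(A)×P(B) = 28/125
P(A∩B) = 87/500
Not equal → NOT independent

No, not independent


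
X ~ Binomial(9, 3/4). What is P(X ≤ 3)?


P(X ≤ 3) = Σ P(X=i) for i=0..3
P(X=0) = 1/262144
P(X=1) = 27/262144
P(X=2) = 81/65536
P(X=3) = 567/65536
Sum = 655/65536

P(X ≤ 3) = 655/65536 ≈ 1.00%


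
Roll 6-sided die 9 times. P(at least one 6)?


P(no 6)^9 = (5/6)^9 = 1953125/10077696
P(≥1) = 1 - 1953125/10077696 = 8124571/10077696

P = 8124571/10077696 ≈ 80.62%


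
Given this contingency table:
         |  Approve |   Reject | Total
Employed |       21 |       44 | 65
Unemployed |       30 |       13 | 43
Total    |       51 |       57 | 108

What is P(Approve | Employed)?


P(Approve | Employed) = 21/(21+44) = 21/65

P(Approve|Employed) = 21/65 ≈ 32.31%


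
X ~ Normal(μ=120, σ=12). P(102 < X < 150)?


z₁=(102-120)/12=-1.5, z₂=(150-120)/12=2.5
P = Φ(2.5) - Φ(-1.5) = 0.993790 - 0.066807 = 0.926983 ≈ 0.9270

P(102 < X < 150) ≈ 0.9270


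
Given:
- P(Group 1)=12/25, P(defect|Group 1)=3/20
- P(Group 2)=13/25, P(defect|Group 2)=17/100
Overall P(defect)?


P(B) = Σ P(B|Aᵢ)×P(Aᵢ)
  3/20×12/25 = 9/125
  17/100×13/25 = 221/2500
Sum = 401/2500

P(defect) = 401/2500 ≈ 16.04%


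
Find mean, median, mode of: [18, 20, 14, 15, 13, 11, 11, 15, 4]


Sorted: [4, 11, 11, 13, 14, 15, 15, 18, 20]
Mean = 121/9
Median = 14
Freq: {18: 1, 20: 1, 14: 1, 15: 2, 13: 1, 11: 2, 4: 1}
Mode: [11, 15]

Mean=121/9, Median=14, Mode=[11, 15]


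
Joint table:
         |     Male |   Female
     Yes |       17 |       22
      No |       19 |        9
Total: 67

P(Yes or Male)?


P(Yes∨Male) = P(Yes) + P(Male) - P(Yes∧Male)
= (39 + 36 - 17)/67 = 58/67

P = 58/67 ≈ 86.57%


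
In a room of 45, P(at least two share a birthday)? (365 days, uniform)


P(all different) = Π(365-i)/365 for i=0..44
= 0.059024
P(match) = 1 - 0.059024 = 0.940976

P ≈ 0.9410 ≈ 94.10%


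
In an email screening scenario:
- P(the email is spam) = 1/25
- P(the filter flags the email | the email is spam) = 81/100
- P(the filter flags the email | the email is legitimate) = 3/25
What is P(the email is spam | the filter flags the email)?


Using Bayes' theorem:
P(A|B) = P(B|A)·P(A) / P(B)

P(the filter flags the email) = 81/100 × 1/25 + 3/25 × 24/25
= 81/2500 + 72/625 = 369/2500

P(the email is spam|the filter flags the email) = (81/2500) / (369/2500) = 9/41

P(the email is spam|the filter flags the email) = 9/41 ≈ 21.95%


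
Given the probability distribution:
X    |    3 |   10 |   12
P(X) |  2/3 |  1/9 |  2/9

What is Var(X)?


E[X] = 52/9
E[X²] = 442/9
Var(X) = E[X²] - (E[X])² = 442/9 - 2704/81 = 1274/81

Var(X) = 1274/81 ≈ 15.7284


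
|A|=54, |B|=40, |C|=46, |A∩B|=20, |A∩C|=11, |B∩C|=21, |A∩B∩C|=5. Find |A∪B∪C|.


|A∪B∪C| = 54+40+46-20-11-21+5 = 93

|A∪B∪C| = 93


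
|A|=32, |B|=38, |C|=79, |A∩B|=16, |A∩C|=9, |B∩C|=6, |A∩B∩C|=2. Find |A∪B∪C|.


|A∪B∪C| = 32+38+79-16-9-6+2 = 120

|A∪B∪C| = 120


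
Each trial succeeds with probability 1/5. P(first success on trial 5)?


Geometric: P(X=5) = (1-p)^(k-1)×p = (4/5)^4×1/5 = 256/3125

P(X=5) = 256/3125 ≈ 8.19%


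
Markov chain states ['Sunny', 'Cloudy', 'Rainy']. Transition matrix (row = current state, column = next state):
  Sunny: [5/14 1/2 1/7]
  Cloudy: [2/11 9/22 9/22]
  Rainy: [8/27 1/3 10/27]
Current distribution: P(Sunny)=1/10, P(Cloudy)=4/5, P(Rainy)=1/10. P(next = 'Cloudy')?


P(next=Cloudy) = Σᵢ P(now=i)×P(i→Cloudy)
= 1/10×1/2 + 4/5×9/22 + 1/10×1/3
= 1/20 + 18/55 + 1/30 = 271/660

P = 271/660 ≈ 0.4106


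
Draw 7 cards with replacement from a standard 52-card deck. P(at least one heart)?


P(not a heart) = 39/52 = 3/4
P(none in 7 draws) = (3/4)^7 = 2187/16384
P(≥1 heart) = 1 - 2187/16384 = 14197/16384

P = 14197/16384 ≈ 86.65%


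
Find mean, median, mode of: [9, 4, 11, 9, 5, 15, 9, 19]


Sorted: [4, 5, 9, 9, 9, 11, 15, 19]
Mean = 81/8
Median = 9
Freq: {9: 3, 4: 1, 11: 1, 5: 1, 15: 1, 19: 1}
Mode: [9]

Mean=81/8, Median=9, Mode=9


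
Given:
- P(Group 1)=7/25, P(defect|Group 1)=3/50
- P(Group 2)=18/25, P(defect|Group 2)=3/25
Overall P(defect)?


P(B) = Σ P(B|Aᵢ)×P(Aᵢ)
  3/50×7/25 = 21/1250
  3/25×18/25 = 54/625
Sum = 129/1250

P(defect) = 129/1250 ≈ 10.32%


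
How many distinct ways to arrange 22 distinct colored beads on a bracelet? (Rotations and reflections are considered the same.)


Free circular arrangements: rotations and reflections both identified.
(n-1)!/2 = 21!/2 = 51090942171709440000/2 = 25545471085854720000

25545471085854720000


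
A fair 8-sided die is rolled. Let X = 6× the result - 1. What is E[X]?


E[die] = (1+8)/2 = 9/2
E[X] = 6×9/2 - 1 = 26

E[X] = 26


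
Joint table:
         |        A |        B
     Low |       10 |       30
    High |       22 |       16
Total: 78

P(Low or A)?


P(Low∨A) = P(Low) + P(A) - P(Low∧A)
= (40 + 32 - 10)/78 = 62/78 = 31/39

P = 31/39 ≈ 79.49%


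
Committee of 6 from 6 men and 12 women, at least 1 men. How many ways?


Count by #men:
  1M,5W: C(6,1)×C(12,5)=4752
  2M,4W: C(6,2)×C(12,4)=7425
  3M,3W: C(6,3)×C(12,3)=4400
  4M,2W: C(6,4)×C(12,2)=990
  5M,1W: C(6,5)×C(12,1)=72
  6M,0W: C(6,6)×C(12,0)=1
Total = 17640

17640


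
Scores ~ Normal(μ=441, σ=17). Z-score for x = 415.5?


z = (x - μ)/σ = (415.5 - 441)/17 = -1.5

z = -1.5


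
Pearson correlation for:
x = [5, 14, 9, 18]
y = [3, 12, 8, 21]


n=4, Σx=46, Σy=44, Σxy=633, Σx²=626, Σy²=658
r = (4×633 - 46×44)/√((4×626 - 46²)(4×658 - 44²))
= 508/√(388×696) = 508/√270048 ≈ 508/519.6614 ≈ 0.9776

r ≈ 0.9776


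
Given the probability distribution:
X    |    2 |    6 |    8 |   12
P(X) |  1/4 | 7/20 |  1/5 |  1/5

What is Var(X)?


E[X] = 33/5
E[X²] = 276/5
Var(X) = E[X²] - (E[X])² = 276/5 - 1089/25 = 291/25

Var(X) = 291/25 ≈ 11.6400


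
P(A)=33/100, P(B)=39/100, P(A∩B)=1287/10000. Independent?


P(A)×P(B) = 1287/10000
P(A∩B) = 1287/10000
Equal ✓ → Independent

Yes, independent


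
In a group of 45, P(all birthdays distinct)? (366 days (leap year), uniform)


P(all different) = Π(366-i)/366 for i=0..44
= (366/366)×(365/366)×...×(322/366)
= 0.059503

P ≈ 0.0595 ≈ 5.95%


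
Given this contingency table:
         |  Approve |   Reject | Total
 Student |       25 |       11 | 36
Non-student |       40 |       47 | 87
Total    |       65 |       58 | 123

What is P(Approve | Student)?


P(Approve | Student) = 25/(25+11) = 25/36

P(Approve|Student) = 25/36 ≈ 69.44%


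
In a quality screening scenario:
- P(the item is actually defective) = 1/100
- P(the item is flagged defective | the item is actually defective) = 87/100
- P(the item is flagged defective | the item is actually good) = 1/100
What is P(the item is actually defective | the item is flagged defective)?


Using Bayes' theorem:
P(A|B) = P(B|A)·P(A) / P(B)

P(the item is flagged defective) = 87/100 × 1/100 + 1/100 × 99/100
= 87/10000 + 99/10000 = 93/5000

P(the item is actually defective|the item is flagged defective) = (87/10000) / (93/5000) = 29/62

P(the item is actually defective|the item is flagged defective) = 29/62 ≈ 46.77%


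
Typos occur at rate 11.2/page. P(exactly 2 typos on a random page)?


Poisson(λ=11.2): P(X=2) = e^(-λ)×λ^k/k!
= e^(-11.2) × 11.2^2 / 2!
≈ 1.367419607e-05 × 125.44 / 2 ≈ 0.000858

P(X=2) ≈ 0.000858 ≈ 0.09%


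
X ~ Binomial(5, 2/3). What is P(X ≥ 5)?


P(X ≥ 5) = Σ P(X=i) for i=5..5
P(X=5) = 32/243
Sum = 32/243

P(X ≥ 5) = 32/243 ≈ 13.17%


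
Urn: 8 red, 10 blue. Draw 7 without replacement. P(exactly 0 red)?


Hypergeometric: C(8,0)×C(10,7)/C(18,7)
= 1×120/31824 = 5/1326

P(X=0) = 5/1326 ≈ 0.38%


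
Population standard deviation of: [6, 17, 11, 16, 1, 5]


Mean = 56/6 = 28/3
  (6-28/3)²=100/9
  (17-28/3)²=529/9
  (11-28/3)²=25/9
  (16-28/3)²=400/9
  (1-28/3)²=625/9
  (5-28/3)²=169/9
Σ(x-μ)² = 616/3
σ² = (616/3)/6 = 308/9

σ = √(308/9) ≈ 5.8500


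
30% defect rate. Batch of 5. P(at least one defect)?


P(all good) = (7/10)^5 = 16807/100000
P(≥1 defect) = 83193/100000

P = 83193/100000 ≈ 83.19%


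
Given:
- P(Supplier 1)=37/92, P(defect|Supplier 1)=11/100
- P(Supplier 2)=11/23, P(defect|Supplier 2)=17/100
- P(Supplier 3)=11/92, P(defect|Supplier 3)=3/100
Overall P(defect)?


P(B) = Σ P(B|Aᵢ)×P(Aᵢ)
  11/100×37/92 = 407/9200
  17/100×11/23 = 187/2300
  3/100×11/92 = 33/9200
Sum = 297/2300

P(defect) = 297/2300 ≈ 12.91%


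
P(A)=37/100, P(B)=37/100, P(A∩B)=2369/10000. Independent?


P(A)×P(B) = 1369/10000
P(A∩B) = 2369/10000
Not equal → NOT independent

No, not independent


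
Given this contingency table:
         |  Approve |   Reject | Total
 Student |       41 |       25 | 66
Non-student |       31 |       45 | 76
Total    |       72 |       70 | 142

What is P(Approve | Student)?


P(Approve | Student) = 41/(41+25) = 41/66

P(Approve|Student) = 41/66 ≈ 62.12%


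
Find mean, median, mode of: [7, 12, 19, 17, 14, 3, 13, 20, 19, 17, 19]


Sorted: [3, 7, 12, 13, 14, 17, 17, 19, 19, 19, 20]
Mean = 160/11
Median = 17
Freq: {7: 1, 12: 1, 19: 3, 17: 2, 14: 1, 3: 1, 13: 1, 20: 1}
Mode: [19]

Mean=160/11, Median=17, Mode=19


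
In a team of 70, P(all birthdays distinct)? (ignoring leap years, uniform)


P(all different) = Π(365-i)/365 for i=0..69
= (365/365)×(364/365)×...×(296/365)
= 0.000840

P ≈ 0.0008 ≈ 0.08%


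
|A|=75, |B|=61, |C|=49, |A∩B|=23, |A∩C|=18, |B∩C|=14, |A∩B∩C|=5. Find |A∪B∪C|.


|A∪B∪C| = 75+61+49-23-18-14+5 = 135

|A∪B∪C| = 135


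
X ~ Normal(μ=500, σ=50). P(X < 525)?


z = (525-500)/50 = 0.5
P(Z < 0.5) = 0.6915

P(X < 525) ≈ 0.6915


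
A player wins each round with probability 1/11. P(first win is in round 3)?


Geometric: P(X=3) = (1-p)^(k-1)×p = (10/11)^2×1/11 = 100/1331

P(X=3) = 100/1331 ≈ 7.51%


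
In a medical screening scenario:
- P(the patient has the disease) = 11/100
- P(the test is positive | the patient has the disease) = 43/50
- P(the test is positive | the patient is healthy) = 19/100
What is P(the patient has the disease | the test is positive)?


Using Bayes' theorem:
P(A|B) = P(B|A)·P(A) / P(B)

P(the test is positive) = 43/50 × 11/100 + 19/100 × 89/100
= 473/5000 + 1691/10000 = 2637/10000

P(the patient has the disease|the test is positive) = (473/5000) / (2637/10000) = 946/2637

P(the patient has the disease|the test is positive) = 946/2637 ≈ 35.87%


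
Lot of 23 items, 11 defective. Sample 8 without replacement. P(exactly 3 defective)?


Hypergeometric: C(11,3)×C(12,5)/C(23,8)
= 165×792/490314 = 1980/7429

P(X=3) = 1980/7429 ≈ 26.65%


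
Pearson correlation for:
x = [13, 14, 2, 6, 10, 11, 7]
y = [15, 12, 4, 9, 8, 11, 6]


n=7, Σx=63, Σy=65, Σxy=668, Σx²=675, Σy²=687
r = (7×668 - 63×65)/√((7×675 - 63²)(7×687 - 65²))
= 581/√(756×584) = 581/√441504 ≈ 581/664.4577 ≈ 0.8744

r ≈ 0.8744


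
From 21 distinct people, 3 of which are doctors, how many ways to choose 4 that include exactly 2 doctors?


Choose 2 of the 3 doctors and 2 of the other 18 people:
C(3,2)×C(18,2) = 3×153 = 459

459


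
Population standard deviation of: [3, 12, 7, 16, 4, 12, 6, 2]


Mean = 62/8 = 31/4
  (3-31/4)²=361/16
  (12-31/4)²=289/16
  (7-31/4)²=9/16
  (16-31/4)²=1089/16
  (4-31/4)²=225/16
  (12-31/4)²=289/16
  (6-31/4)²=49/16
  (2-31/4)²=529/16
Σ(x-μ)² = 355/2
σ² = (355/2)/8 = 355/16

σ = √(355/16) ≈ 4.7104


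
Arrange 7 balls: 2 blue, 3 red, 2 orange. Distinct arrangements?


7!/(2!×3!×2!) = 210

210


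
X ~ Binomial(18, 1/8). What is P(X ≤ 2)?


P(X ≤ 2) = Σ P(X=i) for i=0..2
P(X=0) = 1628413597910449/18014398509481984
P(X=1) = 2093674625884863/9007199254740992
P(X=2) = 5084638377148953/18014398509481984
Sum = 1362550153353641/2251799813685248

P(X ≤ 2) = 1362550153353641/2251799813685248 ≈ 60.51%


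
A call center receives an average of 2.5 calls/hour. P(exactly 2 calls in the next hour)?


Poisson(λ=2.5): P(X=2) = e^(-λ)×λ^k/k!
= e^(-2.5) × 2.5^2 / 2!
≈ 0.08208499862 × 6.25 / 2 ≈ 0.256516

P(X=2) ≈ 0.256516 ≈ 25.65%


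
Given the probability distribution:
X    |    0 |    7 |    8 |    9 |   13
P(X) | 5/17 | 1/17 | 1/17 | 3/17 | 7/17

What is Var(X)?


E[X] = 133/17
E[X²] = 1539/17
Var(X) = E[X²] - (E[X])² = 1539/17 - 17689/289 = 8474/289

Var(X) = 8474/289 ≈ 29.3218


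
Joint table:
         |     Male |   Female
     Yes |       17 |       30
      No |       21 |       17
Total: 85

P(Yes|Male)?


P(Yes|Male) = 17/(17+21) = 17/38

P = 17/38 ≈ 44.74%


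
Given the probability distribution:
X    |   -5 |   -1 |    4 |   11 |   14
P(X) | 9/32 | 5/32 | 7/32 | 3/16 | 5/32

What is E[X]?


E[X] = Σ x·P(X=x)
= (-5)×(9/32) + (-1)×(5/32) + (4)×(7/32) + (11)×(3/16) + (14)×(5/32)
= 57/16

E[X] = 57/16


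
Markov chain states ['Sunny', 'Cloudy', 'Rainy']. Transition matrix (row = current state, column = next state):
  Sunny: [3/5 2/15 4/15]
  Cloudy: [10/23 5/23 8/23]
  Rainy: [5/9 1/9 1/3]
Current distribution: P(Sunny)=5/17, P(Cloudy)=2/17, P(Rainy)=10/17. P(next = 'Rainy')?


P(next=Rainy) = Σᵢ P(now=i)×P(i→Rainy)
= 5/17×4/15 + 2/17×8/23 + 10/17×1/3
= 4/51 + 16/391 + 10/51 = 370/1173

P = 370/1173 ≈ 0.3154


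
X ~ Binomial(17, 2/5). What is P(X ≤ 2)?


P(X ≤ 2) = Σ P(X=i) for i=0..2
P(X=0) = 129140163/762939453125
P(X=1) = 1463588514/762939453125
P(X=2) = 7805805408/762939453125
Sum = 1879706817/152587890625

P(X ≤ 2) = 1879706817/152587890625 ≈ 1.23%


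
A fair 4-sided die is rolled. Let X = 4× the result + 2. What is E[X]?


E[die] = (1+4)/2 = 5/2
E[X] = 4×5/2 + 2 = 12

E[X] = 12


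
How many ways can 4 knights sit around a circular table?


Circular arrangements of 4 distinct objects: fix one position to break rotational symmetry.
(n-1)! = 3! = 6

6


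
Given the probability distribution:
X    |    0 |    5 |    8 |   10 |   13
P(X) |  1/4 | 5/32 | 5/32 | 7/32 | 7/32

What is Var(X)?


E[X] = 113/16
E[X²] = 291/4
Var(X) = E[X²] - (E[X])² = 291/4 - 12769/256 = 5855/256

Var(X) = 5855/256 ≈ 22.8711


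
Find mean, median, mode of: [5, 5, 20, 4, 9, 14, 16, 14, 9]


Sorted: [4, 5, 5, 9, 9, 14, 14, 16, 20]
Mean = 96/9 = 32/3
Median = 9
Freq: {5: 2, 20: 1, 4: 1, 9: 2, 14: 2, 16: 1}
Mode: [5, 9, 14]

Mean=32/3, Median=9, Mode=[5, 9, 14]


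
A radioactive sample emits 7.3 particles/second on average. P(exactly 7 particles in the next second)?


Poisson(λ=7.3): P(X=7) = e^(-λ)×λ^k/k!
= e^(-7.3) × 7.3^7 / 7!
≈ 0.0006755387752 × 1104739.85191 / 5040 ≈ 0.148074

P(X=7) ≈ 0.148074 ≈ 14.81%


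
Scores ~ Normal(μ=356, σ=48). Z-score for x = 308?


z = (x - μ)/σ = (308 - 356)/48 = -1.0

z = -1.0


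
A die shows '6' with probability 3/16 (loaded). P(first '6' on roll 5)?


Geometric: P(X=5) = (1-p)^(k-1)×p = (13/16)^4×3/16 = 85683/1048576

P(X=5) = 85683/1048576 ≈ 8.17%


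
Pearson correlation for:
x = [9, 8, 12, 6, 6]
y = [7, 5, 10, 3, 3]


n=5, Σx=41, Σy=28, Σxy=259, Σx²=361, Σy²=192
r = (5×259 - 41×28)/√((5×361 - 41²)(5×192 - 28²))
= 147/√(124×176) = 147/√21824 ≈ 147/147.7295 ≈ 0.9951

r ≈ 0.9951


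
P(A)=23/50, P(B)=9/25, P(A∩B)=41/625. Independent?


P(A)×P(B) = 207/1250
P(A∩B) = 41/625
Not equal → NOT independent

No, not independent


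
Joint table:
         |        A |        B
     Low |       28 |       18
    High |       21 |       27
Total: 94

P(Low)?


P(Low) = (28+18)/94 = 46/94 = 23/47

P(Low) = 23/47 ≈ 48.94%


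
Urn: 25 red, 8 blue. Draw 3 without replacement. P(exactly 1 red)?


Hypergeometric: C(25,1)×C(8,2)/C(33,3)
= 25×28/5456 = 175/1364

P(X=1) = 175/1364 ≈ 12.83%


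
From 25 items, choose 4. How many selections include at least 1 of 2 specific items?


Complement: C(25,4) - C(23,4) = 12650 - 8855 = 3795

3795


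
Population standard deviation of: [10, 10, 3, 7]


Mean = 30/4 = 15/2
  (10-15/2)²=25/4
  (10-15/2)²=25/4
  (3-15/2)²=81/4
  (7-15/2)²=1/4
Σ(x-μ)² = 33
σ² = 33/4

σ = √(33/4) ≈ 2.8723


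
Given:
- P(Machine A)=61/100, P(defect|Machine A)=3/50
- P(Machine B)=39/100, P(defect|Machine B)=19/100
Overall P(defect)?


P(B) = Σ P(B|Aᵢ)×P(Aᵢ)
  3/50×61/100 = 183/5000
  19/100×39/100 = 741/10000
Sum = 1107/10000

P(defect) = 1107/10000 ≈ 11.07%


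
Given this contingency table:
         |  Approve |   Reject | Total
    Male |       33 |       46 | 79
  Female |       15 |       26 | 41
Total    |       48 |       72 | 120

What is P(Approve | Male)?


P(Approve | Male) = 33/(33+46) = 33/79

P(Approve|Male) = 33/79 ≈ 41.77%


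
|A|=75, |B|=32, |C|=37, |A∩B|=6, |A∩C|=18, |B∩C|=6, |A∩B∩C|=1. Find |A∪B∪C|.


|A∪B∪C| = 75+32+37-6-18-6+1 = 115

|A∪B∪C| = 115


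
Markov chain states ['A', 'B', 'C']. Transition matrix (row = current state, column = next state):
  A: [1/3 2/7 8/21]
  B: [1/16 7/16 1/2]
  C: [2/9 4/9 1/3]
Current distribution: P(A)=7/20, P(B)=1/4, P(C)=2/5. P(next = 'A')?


P(next=A) = Σᵢ P(now=i)×P(i→A)
= 7/20×1/3 + 1/4×1/16 + 2/5×2/9
= 7/60 + 1/64 + 4/45 = 637/2880

P = 637/2880 ≈ 0.2212


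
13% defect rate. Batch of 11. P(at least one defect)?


P(all good) = (87/100)^11 = 2161283703465490489863/10000000000000000000000
P(≥1 defect) = 7838716296534509510137/10000000000000000000000

P = 7838716296534509510137/10000000000000000000000 ≈ 78.39%


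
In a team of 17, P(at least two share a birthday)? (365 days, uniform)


P(all different) = Π(365-i)/365 for i=0..16
= 0.684992
P(match) = 1 - 0.684992 = 0.315008

P ≈ 0.3150 ≈ 31.50%


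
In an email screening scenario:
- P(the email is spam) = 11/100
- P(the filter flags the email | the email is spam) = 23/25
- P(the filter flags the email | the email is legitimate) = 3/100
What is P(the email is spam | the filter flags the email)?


Using Bayes' theorem:
P(A|B) = P(B|A)·P(A) / P(B)

P(the filter flags the email) = 23/25 × 11/100 + 3/100 × 89/100
= 253/2500 + 267/10000 = 1279/10000

P(the email is spam|the filter flags the email) = (253/2500) / (1279/10000) = 1012/1279

P(the email is spam|the filter flags the email) = 1012/1279 ≈ 79.12%


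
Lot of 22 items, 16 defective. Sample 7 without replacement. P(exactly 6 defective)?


Hypergeometric: C(16,6)×C(6,1)/C(22,7)
= 8008×6/170544 = 91/323

P(X=6) = 91/323 ≈ 28.17%


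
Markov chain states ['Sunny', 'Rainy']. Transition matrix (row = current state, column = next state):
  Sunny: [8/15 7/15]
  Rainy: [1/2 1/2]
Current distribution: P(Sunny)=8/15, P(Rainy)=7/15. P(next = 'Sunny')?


P(next=Sunny) = Σᵢ P(now=i)×P(i→Sunny)
= 8/15×8/15 + 7/15×1/2
= 64/225 + 7/30 = 233/450

P = 233/450 ≈ 0.5178


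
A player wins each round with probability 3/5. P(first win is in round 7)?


Geometric: P(X=7) = (1-p)^(k-1)×p = (2/5)^6×3/5 = 192/78125

P(X=7) = 192/78125 ≈ 0.25%


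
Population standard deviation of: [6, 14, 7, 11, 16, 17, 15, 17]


Mean = 103/8
  (6-103/8)²=3025/64
  (14-103/8)²=81/64
  (7-103/8)²=2209/64
  (11-103/8)²=225/64
  (16-103/8)²=625/64
  (17-103/8)²=1089/64
  (15-103/8)²=289/64
  (17-103/8)²=1089/64
Σ(x-μ)² = 1079/8
σ² = (1079/8)/8 = 1079/64

σ = √(1079/64) ≈ 4.1060


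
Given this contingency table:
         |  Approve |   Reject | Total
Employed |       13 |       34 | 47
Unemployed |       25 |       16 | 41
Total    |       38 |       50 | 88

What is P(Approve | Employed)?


P(Approve | Employed) = 13/(13+34) = 13/47

P(Approve|Employed) = 13/47 ≈ 27.66%


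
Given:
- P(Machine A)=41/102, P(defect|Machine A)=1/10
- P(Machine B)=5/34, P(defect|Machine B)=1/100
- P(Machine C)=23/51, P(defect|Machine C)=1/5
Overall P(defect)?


P(B) = Σ P(B|Aᵢ)×P(Aᵢ)
  1/10×41/102 = 41/1020
  1/100×5/34 = 1/680
  1/5×23/51 = 23/255
Sum = 269/2040

P(defect) = 269/2040 ≈ 13.19%


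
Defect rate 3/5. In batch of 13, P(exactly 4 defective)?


Binomial: P(X=4) = C(13,4)×p^4×(1-p)^9
= 715 × 81/625 × 512/1953125 = 5930496/244140625

P(X=4) = 5930496/244140625 ≈ 2.43%


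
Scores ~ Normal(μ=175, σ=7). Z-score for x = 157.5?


z = (x - μ)/σ = (157.5 - 175)/7 = -2.5

z = -2.5


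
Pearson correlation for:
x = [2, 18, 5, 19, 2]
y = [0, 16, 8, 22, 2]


n=5, Σx=46, Σy=48, Σxy=750, Σx²=718, Σy²=808
r = (5×750 - 46×48)/√((5×718 - 46²)(5×808 - 48²))
= 1542/√(1474×1736) = 1542/√2558864 ≈ 1542/1599.6450 ≈ 0.9640

r ≈ 0.9640


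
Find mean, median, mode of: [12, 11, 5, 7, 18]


Sorted: [5, 7, 11, 12, 18]
Mean = 53/5
Median = 11
Freq: {12: 1, 11: 1, 5: 1, 7: 1, 18: 1}
Mode: No mode

Mean=53/5, Median=11, Mode=No mode


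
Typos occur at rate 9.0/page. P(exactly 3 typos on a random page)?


Poisson(λ=9.0): P(X=3) = e^(-λ)×λ^k/k!
= e^(-9.0) × 9.0^3 / 3!
≈ 0.0001234098041 × 729 / 6 ≈ 0.014994

P(X=3) ≈ 0.014994 ≈ 1.50%


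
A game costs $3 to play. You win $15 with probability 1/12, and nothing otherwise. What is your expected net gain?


E[gain] = (15-3)×1/12 + (-3)×11/12
= 1 - 11/4 = -7/4

Expected net gain = $-7/4 ≈ $-1.75


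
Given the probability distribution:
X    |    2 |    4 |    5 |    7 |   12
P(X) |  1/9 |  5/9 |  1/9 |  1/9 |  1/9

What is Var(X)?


E[X] = 46/9
E[X²] = 302/9
Var(X) = E[X²] - (E[X])² = 302/9 - 2116/81 = 602/81

Var(X) = 602/81 ≈ 7.4321


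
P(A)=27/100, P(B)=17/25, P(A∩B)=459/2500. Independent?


P(A)×P(B) = 459/2500
P(A∩B) = 459/2500
Equal ✓ → Independent

Yes, independent


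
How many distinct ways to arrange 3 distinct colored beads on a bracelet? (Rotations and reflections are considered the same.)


Free circular arrangements: rotations and reflections both identified.
(n-1)!/2 = 2!/2 = 2/2 = 1

1


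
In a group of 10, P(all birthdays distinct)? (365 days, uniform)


P(all different) = Π(365-i)/365 for i=0..9
= (365/365)×(364/365)×...×(356/365)
= 0.883052

P ≈ 0.8831 ≈ 88.31%


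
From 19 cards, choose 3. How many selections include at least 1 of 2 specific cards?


Complement: C(19,3) - C(17,3) = 969 - 680 = 289

289


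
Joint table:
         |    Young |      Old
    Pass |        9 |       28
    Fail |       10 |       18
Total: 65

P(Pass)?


P(Pass) = (9+28)/65 = 37/65

P(Pass) = 37/65 ≈ 56.92%


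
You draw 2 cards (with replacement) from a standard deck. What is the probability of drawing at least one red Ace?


P(not a red Ace) = 50/52 = 25/26
P(none in 2 draws) = (25/26)^2 = 625/676
P(≥1 red Ace) = 1 - 625/676 = 51/676

P = 51/676 ≈ 7.54%


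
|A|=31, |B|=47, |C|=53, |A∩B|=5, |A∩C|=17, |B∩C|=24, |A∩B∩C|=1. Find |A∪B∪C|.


|A∪B∪C| = 31+47+53-5-17-24+1 = 86

|A∪B∪C| = 86


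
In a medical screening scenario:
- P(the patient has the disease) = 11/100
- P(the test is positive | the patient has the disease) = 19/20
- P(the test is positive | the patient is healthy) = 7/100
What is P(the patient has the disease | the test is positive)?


Using Bayes' theorem:
P(A|B) = P(B|A)·P(A) / P(B)

P(the test is positive) = 19/20 × 11/100 + 7/100 × 89/100
= 209/2000 + 623/10000 = 417/2500

P(the patient has the disease|the test is positive) = (209/2000) / (417/2500) = 1045/1668

P(the patient has the disease|the test is positive) = 1045/1668 ≈ 62.65%


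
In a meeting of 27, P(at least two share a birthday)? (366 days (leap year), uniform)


P(all different) = Π(366-i)/366 for i=0..26
= 0.374173
P(match) = 1 - 0.374173 = 0.625827

P ≈ 0.6258 ≈ 62.58%


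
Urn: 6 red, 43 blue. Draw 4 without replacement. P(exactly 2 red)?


Hypergeometric: C(6,2)×C(43,2)/C(49,4)
= 15×903/211876 = 1935/30268

P(X=2) = 1935/30268 ≈ 6.39%


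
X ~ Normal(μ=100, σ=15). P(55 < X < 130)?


z₁=(55-100)/15=-3.0, z₂=(130-100)/15=2.0
P = Φ(2.0) - Φ(-3.0) = 0.977250 - 0.001350 = 0.975900 ≈ 0.9759

P(55 < X < 130) ≈ 0.9759


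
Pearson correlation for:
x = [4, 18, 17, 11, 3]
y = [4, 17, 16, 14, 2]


n=5, Σx=53, Σy=53, Σxy=754, Σx²=759, Σy²=761
r = (5×754 - 53×53)/√((5×759 - 53²)(5×761 - 53²))
= 961/√(986×996) = 961/√982056 ≈ 961/990.9874 ≈ 0.9697

r ≈ 0.9697


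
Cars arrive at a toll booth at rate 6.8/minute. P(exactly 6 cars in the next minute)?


Poisson(λ=6.8): P(X=6) = e^(-λ)×λ^k/k!
= e^(-6.8) × 6.8^6 / 6!
≈ 0.001113775148 × 98867.482624 / 720 ≈ 0.152939

P(X=6) ≈ 0.152939 ≈ 15.29%


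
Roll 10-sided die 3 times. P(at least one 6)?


P(no 6)^3 = (9/10)^3 = 729/1000
P(≥1) = 1 - 729/1000 = 271/1000

P = 271/1000 ≈ 27.10%


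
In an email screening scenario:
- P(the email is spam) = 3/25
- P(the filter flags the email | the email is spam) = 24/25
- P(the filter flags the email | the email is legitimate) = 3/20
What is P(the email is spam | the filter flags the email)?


Using Bayes' theorem:
P(A|B) = P(B|A)·P(A) / P(B)

P(the filter flags the email) = 24/25 × 3/25 + 3/20 × 22/25
= 72/625 + 33/250 = 309/1250

P(the email is spam|the filter flags the email) = (72/625) / (309/1250) = 48/103

P(the email is spam|the filter flags the email) = 48/103 ≈ 46.60%


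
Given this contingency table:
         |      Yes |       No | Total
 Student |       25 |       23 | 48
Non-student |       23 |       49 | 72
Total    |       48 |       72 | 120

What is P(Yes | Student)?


P(Yes | Student) = 25/(25+23) = 25/48

P(Yes|Student) = 25/48 ≈ 52.08%


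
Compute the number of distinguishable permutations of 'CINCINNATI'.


Letters: 10, freq: {'C': 2, 'I': 3, 'N': 3, 'A': 1, 'T': 1}
10!/(2!×3!×3!×1!×1!) = 3628800/72 = 50400

50400


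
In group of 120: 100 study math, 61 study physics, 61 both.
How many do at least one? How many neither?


|A∪B| = 100+61-61 = 100
Neither = 120-100 = 20

At least one: 100; Neither: 20


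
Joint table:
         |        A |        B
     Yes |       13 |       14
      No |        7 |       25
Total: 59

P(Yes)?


P(Yes) = (13+14)/59 = 27/59

P(Yes) = 27/59 ≈ 45.76%
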